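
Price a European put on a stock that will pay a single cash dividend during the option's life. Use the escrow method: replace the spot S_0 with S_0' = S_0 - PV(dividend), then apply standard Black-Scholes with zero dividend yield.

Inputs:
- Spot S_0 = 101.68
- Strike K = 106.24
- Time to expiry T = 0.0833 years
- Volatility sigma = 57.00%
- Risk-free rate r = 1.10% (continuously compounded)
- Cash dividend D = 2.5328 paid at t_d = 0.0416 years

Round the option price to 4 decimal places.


Answer: Price = 10.7943

Derivation:
PV(D) = D * exp(-r * t_d) = 2.5328 * 0.99954250 = 2.53164126
S_0' = S_0 - PV(D) = 101.6800 - 2.53164126 = 99.14835874
d1 = (ln(S_0'/K) + (r + sigma^2/2)*T) / (sigma*sqrt(T)) = -0.33210360
d2 = d1 - sigma*sqrt(T) = -0.49661552
exp(-rT) = 0.99908412
N(-d1) = 0.63009448; N(-d2) = 0.69026990
P = K * exp(-rT) * N(-d2) - S_0' * N(-d1) = 106.2400 * 0.99908412 * 0.69026990 - 99.14835874 * 0.63009448 = 10.7943


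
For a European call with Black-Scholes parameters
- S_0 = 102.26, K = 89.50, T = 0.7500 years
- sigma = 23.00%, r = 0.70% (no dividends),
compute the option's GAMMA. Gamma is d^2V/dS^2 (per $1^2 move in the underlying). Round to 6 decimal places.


d1 = 0.7950738973; d2 = 0.5958880544
phi(d1) = 0.2908319168; exp(-qT) = 1.0000000000; exp(-rT) = 0.9947637572
Gamma = exp(-qT) * phi(d1) / (S * sigma * sqrt(T)) = 1.0000000000 * 0.2908319168 / (102.2600 * 0.2300 * 0.8660254038) = 0.014278

Answer: Gamma = 0.014278


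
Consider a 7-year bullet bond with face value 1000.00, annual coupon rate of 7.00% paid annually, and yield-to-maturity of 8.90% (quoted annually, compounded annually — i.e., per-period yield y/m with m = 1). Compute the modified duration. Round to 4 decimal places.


Coupon per period c = face * coupon_rate / m = 70.000000
Periods per year m = 1; per-period yield y/m = 0.089000
Number of cashflows N = 7
Cashflows (t years, CF_t, discount factor 1/(1+y/m)^(m*t), PV):
  t = 1.0000: CF_t = 70.000000, DF = 0.918274, PV = 64.279155
  t = 2.0000: CF_t = 70.000000, DF = 0.843226, PV = 59.025854
  t = 3.0000: CF_t = 70.000000, DF = 0.774313, PV = 54.201886
  t = 4.0000: CF_t = 70.000000, DF = 0.711031, PV = 49.772164
  t = 5.0000: CF_t = 70.000000, DF = 0.652921, PV = 45.704466
  t = 6.0000: CF_t = 70.000000, DF = 0.599560, PV = 41.969207
  t = 7.0000: CF_t = 1070.000000, DF = 0.550560, PV = 589.099453
Price P = sum_t PV_t = 904.052185
First compute Macaulay numerator sum_t t * PV_t:
  t * PV_t at t = 1.0000: 64.279155
  t * PV_t at t = 2.0000: 118.051708
  t * PV_t at t = 3.0000: 162.605659
  t * PV_t at t = 4.0000: 199.088655
  t * PV_t at t = 5.0000: 228.522331
  t * PV_t at t = 6.0000: 251.815241
  t * PV_t at t = 7.0000: 4123.696170
Macaulay duration D = 5148.058919 / 904.052185 = 5.694427
Modified duration = D / (1 + y/m) = 5.694427 / (1 + 0.089000) = 5.229042

Answer: Modified duration = 5.2290


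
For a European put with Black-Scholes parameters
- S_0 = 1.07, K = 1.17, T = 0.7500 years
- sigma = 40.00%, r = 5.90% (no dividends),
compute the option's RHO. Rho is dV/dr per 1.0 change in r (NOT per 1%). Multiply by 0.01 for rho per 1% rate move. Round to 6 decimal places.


d1 = 0.0430267392; d2 = -0.3033834223
phi(d1) = 0.3985731703; exp(-qT) = 1.0000000000; exp(-rT) = 0.9567147489
N(-d2) = 0.6192011611
Rho = -K*T*exp(-rT)*N(-d2) = -1.1700 * 0.7500 * 0.9567147489 * 0.6192011611 = -0.519830

Answer: Rho = -0.519830


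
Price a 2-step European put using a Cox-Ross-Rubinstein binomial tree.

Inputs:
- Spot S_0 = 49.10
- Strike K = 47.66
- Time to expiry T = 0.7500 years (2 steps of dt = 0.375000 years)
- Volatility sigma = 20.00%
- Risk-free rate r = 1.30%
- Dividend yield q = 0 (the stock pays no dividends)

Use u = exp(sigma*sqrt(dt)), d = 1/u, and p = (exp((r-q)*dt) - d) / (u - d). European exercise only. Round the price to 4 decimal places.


Answer: Price = V(0,0) = 2.3831

Derivation:
dt = T/N = 0.375000
u = exp(sigma*sqrt(dt)) = 1.130290; d = 1/u = 0.884728
p = (exp((r-q)*dt) - d) / (u - d) = 0.489320
Discount per step: exp(-r*dt) = 0.995137
Stock lattice S(k, i) with i counting down-moves:
  k=0: S(0,0) = 49.1000
  k=1: S(1,0) = 55.4973; S(1,1) = 43.4402
  k=2: S(2,0) = 62.7280; S(2,1) = 49.1000; S(2,2) = 38.4328
Terminal payoffs V(N, i) = max(K - S_T, 0):
  V(2,0) = 0.000000; V(2,1) = 0.000000; V(2,2) = 9.227246
Backward induction: V(k, i) = exp(-r*dt) * [p * V(k+1, i) + (1-p) * V(k+1, i+1)].
  V(1,0) = exp(-r*dt) * [p*0.000000 + (1-p)*0.000000] = 0.000000
  V(1,1) = exp(-r*dt) * [p*0.000000 + (1-p)*9.227246] = 4.689250
  V(0,0) = exp(-r*dt) * [p*0.000000 + (1-p)*4.689250] = 2.383058


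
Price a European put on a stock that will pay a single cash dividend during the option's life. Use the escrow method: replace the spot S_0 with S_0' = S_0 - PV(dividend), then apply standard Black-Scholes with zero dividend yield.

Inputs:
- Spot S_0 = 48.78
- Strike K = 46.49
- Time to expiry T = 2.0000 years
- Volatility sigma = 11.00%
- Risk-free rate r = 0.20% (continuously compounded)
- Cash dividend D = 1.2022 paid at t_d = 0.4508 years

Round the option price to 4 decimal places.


Answer: Price = 2.3172

Derivation:
PV(D) = D * exp(-r * t_d) = 1.2022 * 0.99909881 = 1.20111658
S_0' = S_0 - PV(D) = 48.7800 - 1.20111658 = 47.57888342
d1 = (ln(S_0'/K) + (r + sigma^2/2)*T) / (sigma*sqrt(T)) = 0.25232014
d2 = d1 - sigma*sqrt(T) = 0.09675664
exp(-rT) = 0.99600799
N(-d1) = 0.40039681; N(-d2) = 0.46145983
P = K * exp(-rT) * N(-d2) - S_0' * N(-d1) = 46.4900 * 0.99600799 * 0.46145983 - 47.57888342 * 0.40039681 = 2.3172


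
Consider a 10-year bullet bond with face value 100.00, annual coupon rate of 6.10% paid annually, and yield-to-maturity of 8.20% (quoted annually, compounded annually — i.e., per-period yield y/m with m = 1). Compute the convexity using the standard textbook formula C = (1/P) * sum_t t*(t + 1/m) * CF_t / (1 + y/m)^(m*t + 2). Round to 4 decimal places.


Answer: Convexity = 64.3336

Derivation:
Coupon per period c = face * coupon_rate / m = 6.100000
Periods per year m = 1; per-period yield y/m = 0.082000
Number of cashflows N = 10
Cashflows (t years, CF_t, discount factor 1/(1+y/m)^(m*t), PV):
  t = 1.0000: CF_t = 6.100000, DF = 0.924214, PV = 5.637708
  t = 2.0000: CF_t = 6.100000, DF = 0.854172, PV = 5.210451
  t = 3.0000: CF_t = 6.100000, DF = 0.789438, PV = 4.815574
  t = 4.0000: CF_t = 6.100000, DF = 0.729610, PV = 4.450623
  t = 5.0000: CF_t = 6.100000, DF = 0.674316, PV = 4.113330
  t = 6.0000: CF_t = 6.100000, DF = 0.623213, PV = 3.801599
  t = 7.0000: CF_t = 6.100000, DF = 0.575982, PV = 3.513492
  t = 8.0000: CF_t = 6.100000, DF = 0.532331, PV = 3.247220
  t = 9.0000: CF_t = 6.100000, DF = 0.491988, PV = 3.001128
  t = 10.0000: CF_t = 106.100000, DF = 0.454703, PV = 48.243941
Price P = sum_t PV_t = 86.035065
Convexity numerator sum_t t*(t + 1/m) * CF_t / (1+y/m)^(m*t + 2):
  t = 1.0000: term = 9.631148
  t = 2.0000: term = 26.703737
  t = 3.0000: term = 49.359958
  t = 4.0000: term = 76.031974
  t = 5.0000: term = 105.404770
  t = 6.0000: term = 136.383251
  t = 7.0000: term = 168.063156
  t = 8.0000: term = 199.705361
  t = 9.0000: term = 230.713218
  t = 10.0000: term = 4532.950116
Convexity = (1/P) * sum = 5534.946689 / 86.035065 = 64.333614


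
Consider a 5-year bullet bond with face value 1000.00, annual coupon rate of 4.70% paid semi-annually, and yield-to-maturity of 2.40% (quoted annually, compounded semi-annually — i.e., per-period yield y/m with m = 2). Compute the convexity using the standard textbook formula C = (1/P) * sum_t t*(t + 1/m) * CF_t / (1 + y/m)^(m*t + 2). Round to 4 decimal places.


Answer: Convexity = 23.5920

Derivation:
Coupon per period c = face * coupon_rate / m = 23.500000
Periods per year m = 2; per-period yield y/m = 0.012000
Number of cashflows N = 10
Cashflows (t years, CF_t, discount factor 1/(1+y/m)^(m*t), PV):
  t = 0.5000: CF_t = 23.500000, DF = 0.988142, PV = 23.221344
  t = 1.0000: CF_t = 23.500000, DF = 0.976425, PV = 22.945992
  t = 1.5000: CF_t = 23.500000, DF = 0.964847, PV = 22.673905
  t = 2.0000: CF_t = 23.500000, DF = 0.953406, PV = 22.405045
  t = 2.5000: CF_t = 23.500000, DF = 0.942101, PV = 22.139372
  t = 3.0000: CF_t = 23.500000, DF = 0.930930, PV = 21.876850
  t = 3.5000: CF_t = 23.500000, DF = 0.919891, PV = 21.617441
  t = 4.0000: CF_t = 23.500000, DF = 0.908983, PV = 21.361107
  t = 4.5000: CF_t = 23.500000, DF = 0.898205, PV = 21.107814
  t = 5.0000: CF_t = 1023.500000, DF = 0.887554, PV = 908.411706
Price P = sum_t PV_t = 1107.760575
Convexity numerator sum_t t*(t + 1/m) * CF_t / (1+y/m)^(m*t + 2):
  t = 0.5000: term = 11.336953
  t = 1.0000: term = 33.607567
  t = 1.5000: term = 66.418116
  t = 2.0000: term = 109.384250
  t = 2.5000: term = 162.130805
  t = 3.0000: term = 224.291627
  t = 3.5000: term = 295.509390
  t = 4.0000: term = 375.435419
  t = 4.5000: term = 463.729520
  t = 5.0000: term = 24392.392000
Convexity = (1/P) * sum = 26134.235646 / 1107.760575 = 23.591953


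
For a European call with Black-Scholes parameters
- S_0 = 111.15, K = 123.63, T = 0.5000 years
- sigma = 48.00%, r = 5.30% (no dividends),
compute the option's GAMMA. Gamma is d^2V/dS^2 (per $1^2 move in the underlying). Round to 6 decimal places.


d1 = -0.0657391094; d2 = -0.4051503643
phi(d1) = 0.3980811705; exp(-qT) = 1.0000000000; exp(-rT) = 0.9738480438
Gamma = exp(-qT) * phi(d1) / (S * sigma * sqrt(T)) = 1.0000000000 * 0.3980811705 / (111.1500 * 0.4800 * 0.7071067812) = 0.010552

Answer: Gamma = 0.010552


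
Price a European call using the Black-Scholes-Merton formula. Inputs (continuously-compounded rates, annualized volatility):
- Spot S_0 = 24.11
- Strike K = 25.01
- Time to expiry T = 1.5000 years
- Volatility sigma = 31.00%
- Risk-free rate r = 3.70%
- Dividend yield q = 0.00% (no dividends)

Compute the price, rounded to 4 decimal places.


d1 = (ln(S/K) + (r - q + 0.5*sigma^2) * T) / (sigma * sqrt(T)) = 0.23948621
d2 = d1 - sigma * sqrt(T) = -0.14018470
exp(-rT) = 0.94601202; exp(-qT) = 1.00000000
C = S_0 * exp(-qT) * N(d1) - K * exp(-rT) * N(d2)
N(d1) = 0.59463571; N(d2) = 0.44425703
C = 24.1100 * 1.00000000 * 0.59463571 - 25.0100 * 0.94601202 * 0.44425703 = 3.8257

Answer: Price = 3.8257


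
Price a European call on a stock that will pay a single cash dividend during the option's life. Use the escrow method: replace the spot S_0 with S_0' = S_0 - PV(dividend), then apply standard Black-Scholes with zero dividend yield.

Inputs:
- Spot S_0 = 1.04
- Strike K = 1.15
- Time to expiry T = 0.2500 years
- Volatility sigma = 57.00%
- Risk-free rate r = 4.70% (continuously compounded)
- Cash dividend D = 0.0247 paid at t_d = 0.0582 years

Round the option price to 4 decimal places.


Answer: Price = 0.0707

Derivation:
PV(D) = D * exp(-r * t_d) = 0.0247 * 0.99726834 = 0.02463253
S_0' = S_0 - PV(D) = 1.0400 - 0.02463253 = 1.01536747
d1 = (ln(S_0'/K) + (r + sigma^2/2)*T) / (sigma*sqrt(T)) = -0.25315387
d2 = d1 - sigma*sqrt(T) = -0.53815387
exp(-rT) = 0.98831876
N(d1) = 0.40007465; N(d2) = 0.29523541
C = S_0' * N(d1) - K * exp(-rT) * N(d2) = 1.01536747 * 0.40007465 - 1.1500 * 0.98831876 * 0.29523541 = 0.0707


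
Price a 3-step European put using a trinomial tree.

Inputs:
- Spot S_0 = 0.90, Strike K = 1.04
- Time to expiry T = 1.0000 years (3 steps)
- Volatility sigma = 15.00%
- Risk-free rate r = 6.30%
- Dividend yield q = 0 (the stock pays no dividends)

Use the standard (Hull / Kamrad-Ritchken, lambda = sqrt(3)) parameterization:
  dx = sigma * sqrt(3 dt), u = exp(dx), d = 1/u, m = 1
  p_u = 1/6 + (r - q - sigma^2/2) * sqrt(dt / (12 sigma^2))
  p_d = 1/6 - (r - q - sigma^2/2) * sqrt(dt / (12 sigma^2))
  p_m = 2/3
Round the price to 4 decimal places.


Answer: Price = V(0,0) = 0.0990

Derivation:
dt = T/N = 0.333333; dx = sigma*sqrt(3*dt) = 0.150000
u = exp(dx) = 1.161834; d = 1/u = 0.860708
p_u = 0.224167, p_m = 0.666667, p_d = 0.109167
Discount per step: exp(-r*dt) = 0.979219
Stock lattice S(k, j) with j the centered position index:
  k=0: S(0,+0) = 0.9000
  k=1: S(1,-1) = 0.7746; S(1,+0) = 0.9000; S(1,+1) = 1.0457
  k=2: S(2,-2) = 0.6667; S(2,-1) = 0.7746; S(2,+0) = 0.9000; S(2,+1) = 1.0457; S(2,+2) = 1.2149
  k=3: S(3,-3) = 0.5739; S(3,-2) = 0.6667; S(3,-1) = 0.7746; S(3,+0) = 0.9000; S(3,+1) = 1.0457; S(3,+2) = 1.2149; S(3,+3) = 1.4115
Terminal payoffs V(N, j) = max(K - S_T, 0):
  V(3,-3) = 0.466135; V(3,-2) = 0.373264; V(3,-1) = 0.265363; V(3,+0) = 0.140000; V(3,+1) = 0.000000; V(3,+2) = 0.000000; V(3,+3) = 0.000000
Backward induction: V(k, j) = exp(-r*dt) * [p_u * V(k+1, j+1) + p_m * V(k+1, j) + p_d * V(k+1, j-1)]
  V(2,-2) = exp(-r*dt) * [p_u*0.265363 + p_m*0.373264 + p_d*0.466135] = 0.351749
  V(2,-1) = exp(-r*dt) * [p_u*0.140000 + p_m*0.265363 + p_d*0.373264] = 0.243865
  V(2,+0) = exp(-r*dt) * [p_u*0.000000 + p_m*0.140000 + p_d*0.265363] = 0.119761
  V(2,+1) = exp(-r*dt) * [p_u*0.000000 + p_m*0.000000 + p_d*0.140000] = 0.014966
  V(2,+2) = exp(-r*dt) * [p_u*0.000000 + p_m*0.000000 + p_d*0.000000] = 0.000000
  V(1,-1) = exp(-r*dt) * [p_u*0.119761 + p_m*0.243865 + p_d*0.351749] = 0.223088
  V(1,+0) = exp(-r*dt) * [p_u*0.014966 + p_m*0.119761 + p_d*0.243865] = 0.107535
  V(1,+1) = exp(-r*dt) * [p_u*0.000000 + p_m*0.014966 + p_d*0.119761] = 0.022572
  V(0,+0) = exp(-r*dt) * [p_u*0.022572 + p_m*0.107535 + p_d*0.223088] = 0.099003


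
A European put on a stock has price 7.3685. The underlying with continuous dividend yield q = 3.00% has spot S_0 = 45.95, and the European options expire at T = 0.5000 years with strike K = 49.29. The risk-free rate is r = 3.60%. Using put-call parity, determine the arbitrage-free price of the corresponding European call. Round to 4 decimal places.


Put-call parity: C - P = S_0 * exp(-qT) - K * exp(-rT).
S_0 * exp(-qT) = 45.9500 * 0.98511194 = 45.26589362
K * exp(-rT) = 49.2900 * 0.98216103 = 48.41071728
C = P + S*exp(-qT) - K*exp(-rT)
C = 7.3685 + 45.26589362 - 48.41071728 = 4.2237

Answer: Call price = 4.2237


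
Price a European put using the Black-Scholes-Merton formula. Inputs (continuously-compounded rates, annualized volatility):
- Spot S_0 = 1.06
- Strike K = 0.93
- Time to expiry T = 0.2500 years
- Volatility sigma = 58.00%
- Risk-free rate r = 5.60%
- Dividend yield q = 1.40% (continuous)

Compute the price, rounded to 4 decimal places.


Answer: Price = 0.0573

Derivation:
d1 = (ln(S/K) + (r - q + 0.5*sigma^2) * T) / (sigma * sqrt(T)) = 0.63237793
d2 = d1 - sigma * sqrt(T) = 0.34237793
exp(-rT) = 0.98609754; exp(-qT) = 0.99650612
P = K * exp(-rT) * N(-d2) - S_0 * exp(-qT) * N(-d1)
N(-d1) = 0.26356997; N(-d2) = 0.36603325
P = 0.9300 * 0.98609754 * 0.36603325 - 1.0600 * 0.99650612 * 0.26356997 = 0.0573


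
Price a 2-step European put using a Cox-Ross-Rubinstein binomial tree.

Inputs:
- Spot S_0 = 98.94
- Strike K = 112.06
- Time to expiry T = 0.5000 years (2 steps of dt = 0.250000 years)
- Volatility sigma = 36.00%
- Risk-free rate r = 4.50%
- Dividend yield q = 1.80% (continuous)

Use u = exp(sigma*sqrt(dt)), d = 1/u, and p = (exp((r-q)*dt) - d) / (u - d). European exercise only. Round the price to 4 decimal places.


Answer: Price = V(0,0) = 18.0449

Derivation:
dt = T/N = 0.250000
u = exp(sigma*sqrt(dt)) = 1.197217; d = 1/u = 0.835270
p = (exp((r-q)*dt) - d) / (u - d) = 0.473833
Discount per step: exp(-r*dt) = 0.988813
Stock lattice S(k, i) with i counting down-moves:
  k=0: S(0,0) = 98.9400
  k=1: S(1,0) = 118.4527; S(1,1) = 82.6416
  k=2: S(2,0) = 141.8136; S(2,1) = 98.9400; S(2,2) = 69.0281
Terminal payoffs V(N, i) = max(K - S_T, 0):
  V(2,0) = 0.000000; V(2,1) = 13.120000; V(2,2) = 43.031904
Backward induction: V(k, i) = exp(-r*dt) * [p * V(k+1, i) + (1-p) * V(k+1, i+1)].
  V(1,0) = exp(-r*dt) * [p*0.000000 + (1-p)*13.120000] = 6.826080
  V(1,1) = exp(-r*dt) * [p*13.120000 + (1-p)*43.031904] = 28.535807
  V(0,0) = exp(-r*dt) * [p*6.826080 + (1-p)*28.535807] = 18.044864


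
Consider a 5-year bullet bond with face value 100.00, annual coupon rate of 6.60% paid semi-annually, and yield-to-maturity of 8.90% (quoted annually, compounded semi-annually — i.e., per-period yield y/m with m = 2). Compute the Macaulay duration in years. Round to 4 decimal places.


Coupon per period c = face * coupon_rate / m = 3.300000
Periods per year m = 2; per-period yield y/m = 0.044500
Number of cashflows N = 10
Cashflows (t years, CF_t, discount factor 1/(1+y/m)^(m*t), PV):
  t = 0.5000: CF_t = 3.300000, DF = 0.957396, PV = 3.159406
  t = 1.0000: CF_t = 3.300000, DF = 0.916607, PV = 3.024803
  t = 1.5000: CF_t = 3.300000, DF = 0.877556, PV = 2.895934
  t = 2.0000: CF_t = 3.300000, DF = 0.840168, PV = 2.772555
  t = 2.5000: CF_t = 3.300000, DF = 0.804374, PV = 2.654433
  t = 3.0000: CF_t = 3.300000, DF = 0.770104, PV = 2.541343
  t = 3.5000: CF_t = 3.300000, DF = 0.737294, PV = 2.433071
  t = 4.0000: CF_t = 3.300000, DF = 0.705883, PV = 2.329412
  t = 4.5000: CF_t = 3.300000, DF = 0.675809, PV = 2.230170
  t = 5.0000: CF_t = 103.300000, DF = 0.647017, PV = 66.836835
Price P = sum_t PV_t = 90.877962
Macaulay numerator sum_t t * PV_t:
  t * PV_t at t = 0.5000: 1.579703
  t * PV_t at t = 1.0000: 3.024803
  t * PV_t at t = 1.5000: 4.343900
  t * PV_t at t = 2.0000: 5.545110
  t * PV_t at t = 2.5000: 6.636082
  t * PV_t at t = 3.0000: 7.624029
  t * PV_t at t = 3.5000: 8.515749
  t * PV_t at t = 4.0000: 9.317650
  t * PV_t at t = 4.5000: 10.035764
  t * PV_t at t = 5.0000: 334.184177
Macaulay duration D = (sum_t t * PV_t) / P = 390.806967 / 90.877962 = 4.300349

Answer: Macaulay duration = 4.3003 years


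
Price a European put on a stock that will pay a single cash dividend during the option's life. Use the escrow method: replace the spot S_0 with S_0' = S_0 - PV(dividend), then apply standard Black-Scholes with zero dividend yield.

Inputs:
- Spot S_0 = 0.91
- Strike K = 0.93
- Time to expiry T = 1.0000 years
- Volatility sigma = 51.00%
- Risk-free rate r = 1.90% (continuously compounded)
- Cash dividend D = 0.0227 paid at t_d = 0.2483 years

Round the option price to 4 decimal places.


Answer: Price = 0.1939

Derivation:
PV(D) = D * exp(-r * t_d) = 0.0227 * 0.99529341 = 0.02259316
S_0' = S_0 - PV(D) = 0.9100 - 0.02259316 = 0.88740684
d1 = (ln(S_0'/K) + (r + sigma^2/2)*T) / (sigma*sqrt(T)) = 0.20033129
d2 = d1 - sigma*sqrt(T) = -0.30966871
exp(-rT) = 0.98117936
N(-d1) = 0.42061074; N(-d2) = 0.62159355
P = K * exp(-rT) * N(-d2) - S_0' * N(-d1) = 0.9300 * 0.98117936 * 0.62159355 - 0.88740684 * 0.42061074 = 0.1939


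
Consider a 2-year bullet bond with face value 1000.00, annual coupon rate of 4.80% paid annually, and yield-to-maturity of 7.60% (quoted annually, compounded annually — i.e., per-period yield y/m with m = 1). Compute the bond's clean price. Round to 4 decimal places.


Answer: Price = 949.7934

Derivation:
Coupon per period c = face * coupon_rate / m = 48.000000
Periods per year m = 1; per-period yield y/m = 0.076000
Number of cashflows N = 2
Cashflows (t years, CF_t, discount factor 1/(1+y/m)^(m*t), PV):
  t = 1.0000: CF_t = 48.000000, DF = 0.929368, PV = 44.609665
  t = 2.0000: CF_t = 1048.000000, DF = 0.863725, PV = 905.183732
Price P = sum_t PV_t = 949.793397


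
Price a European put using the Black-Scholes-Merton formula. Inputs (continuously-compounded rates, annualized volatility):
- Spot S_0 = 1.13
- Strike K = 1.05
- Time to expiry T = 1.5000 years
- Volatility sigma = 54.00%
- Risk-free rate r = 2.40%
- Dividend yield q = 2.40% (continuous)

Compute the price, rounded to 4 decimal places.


Answer: Price = 0.2355

Derivation:
d1 = (ln(S/K) + (r - q + 0.5*sigma^2) * T) / (sigma * sqrt(T)) = 0.44170570
d2 = d1 - sigma * sqrt(T) = -0.21965653
exp(-rT) = 0.96464029; exp(-qT) = 0.96464029
P = K * exp(-rT) * N(-d2) - S_0 * exp(-qT) * N(-d1)
N(-d1) = 0.32935109; N(-d2) = 0.58693067
P = 1.0500 * 0.96464029 * 0.58693067 - 1.1300 * 0.96464029 * 0.32935109 = 0.2355


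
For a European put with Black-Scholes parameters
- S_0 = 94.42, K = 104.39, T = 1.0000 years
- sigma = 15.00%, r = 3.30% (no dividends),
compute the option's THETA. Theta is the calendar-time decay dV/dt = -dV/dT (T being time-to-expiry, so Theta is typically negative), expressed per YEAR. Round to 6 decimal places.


Answer: Theta = -0.301168

Derivation:
d1 = -0.3742064687; d2 = -0.5242064687
phi(d1) = 0.3719656477; exp(-qT) = 1.0000000000; exp(-rT) = 0.9675385596
Theta = -S*exp(-qT)*phi(d1)*sigma/(2*sqrt(T)) + r*K*exp(-rT)*N(-d2) - q*S*exp(-qT)*N(-d1)
N(-d1) = 0.6458746441; N(-d2) = 0.6999325289; sqrt(T) = 1.0000000000
Term 1 = -94.4200 * 1.0000000000 * 0.3719656477 * 0.1500 / (2 * 1.0000000000) = -2.6340747342
Term 2 = 0.0330 * 104.3900 * 0.9675385596 * 0.6999325289 = 2.3329063063
Term 3 = 0 (no dividend yield, q = 0)
Theta = -2.6340747342 + (2.3329063063) + (0.0000000000) = -0.301168


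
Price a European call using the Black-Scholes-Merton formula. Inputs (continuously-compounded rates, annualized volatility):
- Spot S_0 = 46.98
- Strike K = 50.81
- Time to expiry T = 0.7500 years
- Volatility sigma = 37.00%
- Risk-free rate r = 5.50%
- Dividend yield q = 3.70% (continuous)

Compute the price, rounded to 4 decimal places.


Answer: Price = 4.6017

Derivation:
d1 = (ln(S/K) + (r - q + 0.5*sigma^2) * T) / (sigma * sqrt(T)) = -0.04223616
d2 = d1 - sigma * sqrt(T) = -0.36266556
exp(-rT) = 0.95958920; exp(-qT) = 0.97263149
C = S_0 * exp(-qT) * N(d1) - K * exp(-rT) * N(d2)
N(d1) = 0.48315522; N(d2) = 0.35842737
C = 46.9800 * 0.97263149 * 0.48315522 - 50.8100 * 0.95958920 * 0.35842737 = 4.6017


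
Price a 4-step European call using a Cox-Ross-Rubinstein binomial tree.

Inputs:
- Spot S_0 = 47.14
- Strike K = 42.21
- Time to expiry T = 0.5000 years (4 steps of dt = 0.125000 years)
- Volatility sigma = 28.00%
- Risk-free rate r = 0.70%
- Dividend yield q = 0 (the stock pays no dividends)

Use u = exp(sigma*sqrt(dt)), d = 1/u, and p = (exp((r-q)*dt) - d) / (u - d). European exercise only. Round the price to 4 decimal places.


dt = T/N = 0.125000
u = exp(sigma*sqrt(dt)) = 1.104061; d = 1/u = 0.905747
p = (exp((r-q)*dt) - d) / (u - d) = 0.479686
Discount per step: exp(-r*dt) = 0.999125
Stock lattice S(k, i) with i counting down-moves:
  k=0: S(0,0) = 47.1400
  k=1: S(1,0) = 52.0454; S(1,1) = 42.6969
  k=2: S(2,0) = 57.4613; S(2,1) = 47.1400; S(2,2) = 38.6726
  k=3: S(3,0) = 63.4408; S(3,1) = 52.0454; S(3,2) = 42.6969; S(3,3) = 35.0276
  k=4: S(4,0) = 70.0425; S(4,1) = 57.4613; S(4,2) = 47.1400; S(4,3) = 38.6726; S(4,4) = 31.7262
Terminal payoffs V(N, i) = max(S_T - K, 0):
  V(4,0) = 27.832465; V(4,1) = 15.251307; V(4,2) = 4.930000; V(4,3) = 0.000000; V(4,4) = 0.000000
Backward induction: V(k, i) = exp(-r*dt) * [p * V(k+1, i) + (1-p) * V(k+1, i+1)].
  V(3,0) = exp(-r*dt) * [p*27.832465 + (1-p)*15.251307] = 21.267690
  V(3,1) = exp(-r*dt) * [p*15.251307 + (1-p)*4.930000] = 9.872340
  V(3,2) = exp(-r*dt) * [p*4.930000 + (1-p)*0.000000] = 2.362782
  V(3,3) = exp(-r*dt) * [p*0.000000 + (1-p)*0.000000] = 0.000000
  V(2,0) = exp(-r*dt) * [p*21.267690 + (1-p)*9.872340] = 15.325110
  V(2,1) = exp(-r*dt) * [p*9.872340 + (1-p)*2.362782] = 5.959792
  V(2,2) = exp(-r*dt) * [p*2.362782 + (1-p)*0.000000] = 1.132401
  V(1,0) = exp(-r*dt) * [p*15.325110 + (1-p)*5.959792] = 10.443058
  V(1,1) = exp(-r*dt) * [p*5.959792 + (1-p)*1.132401] = 3.445015
  V(0,0) = exp(-r*dt) * [p*10.443058 + (1-p)*3.445015] = 6.795926

Answer: Price = V(0,0) = 6.7959


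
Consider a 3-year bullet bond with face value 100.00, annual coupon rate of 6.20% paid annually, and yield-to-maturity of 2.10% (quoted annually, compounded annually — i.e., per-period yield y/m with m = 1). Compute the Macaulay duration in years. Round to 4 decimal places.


Coupon per period c = face * coupon_rate / m = 6.200000
Periods per year m = 1; per-period yield y/m = 0.021000
Number of cashflows N = 3
Cashflows (t years, CF_t, discount factor 1/(1+y/m)^(m*t), PV):
  t = 1.0000: CF_t = 6.200000, DF = 0.979432, PV = 6.072478
  t = 2.0000: CF_t = 6.200000, DF = 0.959287, PV = 5.947579
  t = 3.0000: CF_t = 106.200000, DF = 0.939556, PV = 99.780871
Price P = sum_t PV_t = 111.800928
Macaulay numerator sum_t t * PV_t:
  t * PV_t at t = 1.0000: 6.072478
  t * PV_t at t = 2.0000: 11.895158
  t * PV_t at t = 3.0000: 299.342613
Macaulay duration D = (sum_t t * PV_t) / P = 317.310248 / 111.800928 = 2.838172

Answer: Macaulay duration = 2.8382 years


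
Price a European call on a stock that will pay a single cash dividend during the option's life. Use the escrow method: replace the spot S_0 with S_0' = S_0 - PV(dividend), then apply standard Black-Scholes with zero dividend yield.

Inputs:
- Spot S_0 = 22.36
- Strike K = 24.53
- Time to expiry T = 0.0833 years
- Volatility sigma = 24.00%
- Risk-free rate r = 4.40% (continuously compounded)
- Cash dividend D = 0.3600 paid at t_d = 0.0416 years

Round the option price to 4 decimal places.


Answer: Price = 0.0451

Derivation:
PV(D) = D * exp(-r * t_d) = 0.3600 * 0.99817127 = 0.35934166
S_0' = S_0 - PV(D) = 22.3600 - 0.35934166 = 22.00065834
d1 = (ln(S_0'/K) + (r + sigma^2/2)*T) / (sigma*sqrt(T)) = -1.48351305
d2 = d1 - sigma*sqrt(T) = -1.55278122
exp(-rT) = 0.99634151
N(d1) = 0.06896908; N(d2) = 0.06023770
C = S_0' * N(d1) - K * exp(-rT) * N(d2) = 22.00065834 * 0.06896908 - 24.5300 * 0.99634151 * 0.06023770 = 0.0451


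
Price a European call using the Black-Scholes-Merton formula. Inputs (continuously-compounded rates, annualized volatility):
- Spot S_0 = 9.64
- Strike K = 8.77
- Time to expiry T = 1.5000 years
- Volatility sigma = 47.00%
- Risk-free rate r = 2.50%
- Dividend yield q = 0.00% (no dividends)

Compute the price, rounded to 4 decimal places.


Answer: Price = 2.6970

Derivation:
d1 = (ln(S/K) + (r - q + 0.5*sigma^2) * T) / (sigma * sqrt(T)) = 0.51727543
d2 = d1 - sigma * sqrt(T) = -0.05835466
exp(-rT) = 0.96319442; exp(-qT) = 1.00000000
C = S_0 * exp(-qT) * N(d1) - K * exp(-rT) * N(d2)
N(d1) = 0.69751805; N(d2) = 0.47673306
C = 9.6400 * 1.00000000 * 0.69751805 - 8.7700 * 0.96319442 * 0.47673306 = 2.6970


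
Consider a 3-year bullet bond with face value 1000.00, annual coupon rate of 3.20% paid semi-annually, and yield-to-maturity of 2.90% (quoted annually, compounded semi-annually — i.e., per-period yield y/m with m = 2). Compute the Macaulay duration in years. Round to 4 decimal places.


Coupon per period c = face * coupon_rate / m = 16.000000
Periods per year m = 2; per-period yield y/m = 0.014500
Number of cashflows N = 6
Cashflows (t years, CF_t, discount factor 1/(1+y/m)^(m*t), PV):
  t = 0.5000: CF_t = 16.000000, DF = 0.985707, PV = 15.771316
  t = 1.0000: CF_t = 16.000000, DF = 0.971619, PV = 15.545900
  t = 1.5000: CF_t = 16.000000, DF = 0.957732, PV = 15.323707
  t = 2.0000: CF_t = 16.000000, DF = 0.944043, PV = 15.104689
  t = 2.5000: CF_t = 16.000000, DF = 0.930550, PV = 14.888801
  t = 3.0000: CF_t = 1016.000000, DF = 0.917250, PV = 931.925939
Price P = sum_t PV_t = 1008.560351
Macaulay numerator sum_t t * PV_t:
  t * PV_t at t = 0.5000: 7.885658
  t * PV_t at t = 1.0000: 15.545900
  t * PV_t at t = 1.5000: 22.985560
  t * PV_t at t = 2.0000: 30.209377
  t * PV_t at t = 2.5000: 37.222003
  t * PV_t at t = 3.0000: 2795.777816
Macaulay duration D = (sum_t t * PV_t) / P = 2909.626314 / 1008.560351 = 2.884930

Answer: Macaulay duration = 2.8849 years


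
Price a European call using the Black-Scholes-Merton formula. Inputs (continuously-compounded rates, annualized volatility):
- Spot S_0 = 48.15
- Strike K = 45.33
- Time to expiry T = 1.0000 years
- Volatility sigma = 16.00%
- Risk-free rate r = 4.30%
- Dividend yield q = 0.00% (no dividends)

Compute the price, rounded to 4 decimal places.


Answer: Price = 5.8702

Derivation:
d1 = (ln(S/K) + (r - q + 0.5*sigma^2) * T) / (sigma * sqrt(T)) = 0.72595046
d2 = d1 - sigma * sqrt(T) = 0.56595046
exp(-rT) = 0.95791139; exp(-qT) = 1.00000000
C = S_0 * exp(-qT) * N(d1) - K * exp(-rT) * N(d2)
N(d1) = 0.76606543; N(d2) = 0.71428627
C = 48.1500 * 1.00000000 * 0.76606543 - 45.3300 * 0.95791139 * 0.71428627 = 5.8702


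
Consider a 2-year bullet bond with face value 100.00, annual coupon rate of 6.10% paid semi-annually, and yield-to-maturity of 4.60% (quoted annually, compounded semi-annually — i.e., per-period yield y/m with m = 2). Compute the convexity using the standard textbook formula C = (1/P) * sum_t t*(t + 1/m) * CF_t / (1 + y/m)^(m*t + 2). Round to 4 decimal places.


Coupon per period c = face * coupon_rate / m = 3.050000
Periods per year m = 2; per-period yield y/m = 0.023000
Number of cashflows N = 4
Cashflows (t years, CF_t, discount factor 1/(1+y/m)^(m*t), PV):
  t = 0.5000: CF_t = 3.050000, DF = 0.977517, PV = 2.981427
  t = 1.0000: CF_t = 3.050000, DF = 0.955540, PV = 2.914396
  t = 1.5000: CF_t = 3.050000, DF = 0.934056, PV = 2.848872
  t = 2.0000: CF_t = 103.050000, DF = 0.913056, PV = 94.090432
Price P = sum_t PV_t = 102.835127
Convexity numerator sum_t t*(t + 1/m) * CF_t / (1+y/m)^(m*t + 2):
  t = 0.5000: term = 1.424436
  t = 1.0000: term = 4.177232
  t = 1.5000: term = 8.166631
  t = 2.0000: term = 449.535712
Convexity = (1/P) * sum = 463.304010 / 102.835127 = 4.505309

Answer: Convexity = 4.5053


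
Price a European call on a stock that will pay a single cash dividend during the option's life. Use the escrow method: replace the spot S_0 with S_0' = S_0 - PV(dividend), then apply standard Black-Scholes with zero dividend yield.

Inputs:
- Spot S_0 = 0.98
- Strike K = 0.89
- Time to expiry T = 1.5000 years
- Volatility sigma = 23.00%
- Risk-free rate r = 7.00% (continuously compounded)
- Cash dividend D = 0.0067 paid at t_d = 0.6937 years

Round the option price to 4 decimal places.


PV(D) = D * exp(-r * t_d) = 0.0067 * 0.95260113 = 0.00638243
S_0' = S_0 - PV(D) = 0.9800 - 0.00638243 = 0.97361757
d1 = (ln(S_0'/K) + (r + sigma^2/2)*T) / (sigma*sqrt(T)) = 0.83237257
d2 = d1 - sigma*sqrt(T) = 0.55068125
exp(-rT) = 0.90032452
N(d1) = 0.79740066; N(d2) = 0.70907390
C = S_0' * N(d1) - K * exp(-rT) * N(d2) = 0.97361757 * 0.79740066 - 0.8900 * 0.90032452 * 0.70907390 = 0.2082

Answer: Price = 0.2082


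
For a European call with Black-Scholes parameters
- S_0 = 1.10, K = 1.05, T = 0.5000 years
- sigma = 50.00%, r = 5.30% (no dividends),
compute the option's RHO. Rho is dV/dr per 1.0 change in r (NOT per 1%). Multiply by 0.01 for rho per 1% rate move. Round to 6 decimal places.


Answer: Rho = 0.261703

Derivation:
d1 = 0.3833084882; d2 = 0.0297550976
phi(d1) = 0.3706855197; exp(-qT) = 1.0000000000; exp(-rT) = 0.9738480438
N(d2) = 0.5118688151
Rho = K*T*exp(-rT)*N(d2) = 1.0500 * 0.5000 * 0.9738480438 * 0.5118688151 = 0.261703


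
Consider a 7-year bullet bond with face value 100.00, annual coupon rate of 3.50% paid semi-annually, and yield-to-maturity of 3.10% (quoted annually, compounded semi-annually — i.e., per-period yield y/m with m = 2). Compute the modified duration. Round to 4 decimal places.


Coupon per period c = face * coupon_rate / m = 1.750000
Periods per year m = 2; per-period yield y/m = 0.015500
Number of cashflows N = 14
Cashflows (t years, CF_t, discount factor 1/(1+y/m)^(m*t), PV):
  t = 0.5000: CF_t = 1.750000, DF = 0.984737, PV = 1.723289
  t = 1.0000: CF_t = 1.750000, DF = 0.969706, PV = 1.696986
  t = 1.5000: CF_t = 1.750000, DF = 0.954905, PV = 1.671084
  t = 2.0000: CF_t = 1.750000, DF = 0.940330, PV = 1.645577
  t = 2.5000: CF_t = 1.750000, DF = 0.925977, PV = 1.620460
  t = 3.0000: CF_t = 1.750000, DF = 0.911844, PV = 1.595727
  t = 3.5000: CF_t = 1.750000, DF = 0.897926, PV = 1.571370
  t = 4.0000: CF_t = 1.750000, DF = 0.884220, PV = 1.547386
  t = 4.5000: CF_t = 1.750000, DF = 0.870724, PV = 1.523767
  t = 5.0000: CF_t = 1.750000, DF = 0.857434, PV = 1.500510
  t = 5.5000: CF_t = 1.750000, DF = 0.844347, PV = 1.477607
  t = 6.0000: CF_t = 1.750000, DF = 0.831459, PV = 1.455053
  t = 6.5000: CF_t = 1.750000, DF = 0.818768, PV = 1.432844
  t = 7.0000: CF_t = 101.750000, DF = 0.806271, PV = 82.038069
Price P = sum_t PV_t = 102.499730
First compute Macaulay numerator sum_t t * PV_t:
  t * PV_t at t = 0.5000: 0.861645
  t * PV_t at t = 1.0000: 1.696986
  t * PV_t at t = 1.5000: 2.506626
  t * PV_t at t = 2.0000: 3.291155
  t * PV_t at t = 2.5000: 4.051151
  t * PV_t at t = 3.0000: 4.787180
  t * PV_t at t = 3.5000: 5.499796
  t * PV_t at t = 4.0000: 6.189543
  t * PV_t at t = 4.5000: 6.856954
  t * PV_t at t = 5.0000: 7.502548
  t * PV_t at t = 5.5000: 8.126837
  t * PV_t at t = 6.0000: 8.730320
  t * PV_t at t = 6.5000: 9.313488
  t * PV_t at t = 7.0000: 574.266483
Macaulay duration D = 643.680711 / 102.499730 = 6.279828
Modified duration = D / (1 + y/m) = 6.279828 / (1 + 0.015500) = 6.183977

Answer: Modified duration = 6.1840


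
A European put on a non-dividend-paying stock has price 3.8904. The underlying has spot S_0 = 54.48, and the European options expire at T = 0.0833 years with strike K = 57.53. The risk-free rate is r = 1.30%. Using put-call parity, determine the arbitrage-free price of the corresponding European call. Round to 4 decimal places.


Put-call parity: C - P = S_0 * exp(-qT) - K * exp(-rT).
S_0 * exp(-qT) = 54.4800 * 1.00000000 = 54.48000000
K * exp(-rT) = 57.5300 * 0.99891769 = 57.46773448
C = P + S*exp(-qT) - K*exp(-rT)
C = 3.8904 + 54.48000000 - 57.46773448 = 0.9027

Answer: Call price = 0.9027


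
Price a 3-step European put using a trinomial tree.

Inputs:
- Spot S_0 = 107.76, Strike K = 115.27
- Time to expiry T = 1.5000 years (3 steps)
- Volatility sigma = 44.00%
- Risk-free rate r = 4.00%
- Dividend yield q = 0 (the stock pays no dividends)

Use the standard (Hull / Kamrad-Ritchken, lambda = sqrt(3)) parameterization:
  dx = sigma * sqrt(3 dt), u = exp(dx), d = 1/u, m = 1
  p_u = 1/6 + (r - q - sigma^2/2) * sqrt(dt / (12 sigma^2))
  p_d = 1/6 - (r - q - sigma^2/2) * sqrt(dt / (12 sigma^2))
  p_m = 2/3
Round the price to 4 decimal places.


dt = T/N = 0.500000; dx = sigma*sqrt(3*dt) = 0.538888
u = exp(dx) = 1.714099; d = 1/u = 0.583397
p_u = 0.140316, p_m = 0.666667, p_d = 0.193017
Discount per step: exp(-r*dt) = 0.980199
Stock lattice S(k, j) with j the centered position index:
  k=0: S(0,+0) = 107.7600
  k=1: S(1,-1) = 62.8668; S(1,+0) = 107.7600; S(1,+1) = 184.7113
  k=2: S(2,-2) = 36.6763; S(2,-1) = 62.8668; S(2,+0) = 107.7600; S(2,+1) = 184.7113; S(2,+2) = 316.6136
  k=3: S(3,-3) = 21.3968; S(3,-2) = 36.6763; S(3,-1) = 62.8668; S(3,+0) = 107.7600; S(3,+1) = 184.7113; S(3,+2) = 316.6136; S(3,+3) = 542.7071
Terminal payoffs V(N, j) = max(K - S_T, 0):
  V(3,-3) = 93.873159; V(3,-2) = 78.593690; V(3,-1) = 52.403163; V(3,+0) = 7.510000; V(3,+1) = 0.000000; V(3,+2) = 0.000000; V(3,+3) = 0.000000
Backward induction: V(k, j) = exp(-r*dt) * [p_u * V(k+1, j+1) + p_m * V(k+1, j) + p_d * V(k+1, j-1)]
  V(2,-2) = exp(-r*dt) * [p_u*52.403163 + p_m*78.593690 + p_d*93.873159] = 76.326050
  V(2,-1) = exp(-r*dt) * [p_u*7.510000 + p_m*52.403163 + p_d*78.593690] = 50.146134
  V(2,+0) = exp(-r*dt) * [p_u*0.000000 + p_m*7.510000 + p_d*52.403163] = 14.821957
  V(2,+1) = exp(-r*dt) * [p_u*0.000000 + p_m*0.000000 + p_d*7.510000] = 1.420856
  V(2,+2) = exp(-r*dt) * [p_u*0.000000 + p_m*0.000000 + p_d*0.000000] = 0.000000
  V(1,-1) = exp(-r*dt) * [p_u*14.821957 + p_m*50.146134 + p_d*76.326050] = 49.247885
  V(1,+0) = exp(-r*dt) * [p_u*1.420856 + p_m*14.821957 + p_d*50.146134] = 19.368473
  V(1,+1) = exp(-r*dt) * [p_u*0.000000 + p_m*1.420856 + p_d*14.821957] = 3.732725
  V(0,+0) = exp(-r*dt) * [p_u*3.732725 + p_m*19.368473 + p_d*49.247885] = 22.487490

Answer: Price = V(0,0) = 22.4875


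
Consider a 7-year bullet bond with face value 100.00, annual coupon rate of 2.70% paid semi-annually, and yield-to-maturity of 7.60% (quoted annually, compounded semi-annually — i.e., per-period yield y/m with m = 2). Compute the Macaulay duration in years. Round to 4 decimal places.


Answer: Macaulay duration = 6.3043 years

Derivation:
Coupon per period c = face * coupon_rate / m = 1.350000
Periods per year m = 2; per-period yield y/m = 0.038000
Number of cashflows N = 14
Cashflows (t years, CF_t, discount factor 1/(1+y/m)^(m*t), PV):
  t = 0.5000: CF_t = 1.350000, DF = 0.963391, PV = 1.300578
  t = 1.0000: CF_t = 1.350000, DF = 0.928122, PV = 1.252965
  t = 1.5000: CF_t = 1.350000, DF = 0.894145, PV = 1.207096
  t = 2.0000: CF_t = 1.350000, DF = 0.861411, PV = 1.162905
  t = 2.5000: CF_t = 1.350000, DF = 0.829876, PV = 1.120333
  t = 3.0000: CF_t = 1.350000, DF = 0.799495, PV = 1.079319
  t = 3.5000: CF_t = 1.350000, DF = 0.770227, PV = 1.039806
  t = 4.0000: CF_t = 1.350000, DF = 0.742030, PV = 1.001740
  t = 4.5000: CF_t = 1.350000, DF = 0.714865, PV = 0.965067
  t = 5.0000: CF_t = 1.350000, DF = 0.688694, PV = 0.929737
  t = 5.5000: CF_t = 1.350000, DF = 0.663482, PV = 0.895701
  t = 6.0000: CF_t = 1.350000, DF = 0.639193, PV = 0.862910
  t = 6.5000: CF_t = 1.350000, DF = 0.615793, PV = 0.831320
  t = 7.0000: CF_t = 101.350000, DF = 0.593249, PV = 60.125791
Price P = sum_t PV_t = 73.775268
Macaulay numerator sum_t t * PV_t:
  t * PV_t at t = 0.5000: 0.650289
  t * PV_t at t = 1.0000: 1.252965
  t * PV_t at t = 1.5000: 1.810644
  t * PV_t at t = 2.0000: 2.325811
  t * PV_t at t = 2.5000: 2.800832
  t * PV_t at t = 3.0000: 3.237956
  t * PV_t at t = 3.5000: 3.639321
  t * PV_t at t = 4.0000: 4.006959
  t * PV_t at t = 4.5000: 4.342803
  t * PV_t at t = 5.0000: 4.648686
  t * PV_t at t = 5.5000: 4.926353
  t * PV_t at t = 6.0000: 5.177460
  t * PV_t at t = 6.5000: 5.403579
  t * PV_t at t = 7.0000: 420.880538
Macaulay duration D = (sum_t t * PV_t) / P = 465.104196 / 73.775268 = 6.304338


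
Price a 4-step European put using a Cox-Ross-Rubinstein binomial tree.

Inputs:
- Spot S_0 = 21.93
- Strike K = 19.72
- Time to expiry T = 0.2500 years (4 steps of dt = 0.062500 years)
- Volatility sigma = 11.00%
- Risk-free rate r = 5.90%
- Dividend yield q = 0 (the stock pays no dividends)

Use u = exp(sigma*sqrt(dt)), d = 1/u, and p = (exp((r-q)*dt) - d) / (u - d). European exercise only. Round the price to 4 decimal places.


dt = T/N = 0.062500
u = exp(sigma*sqrt(dt)) = 1.027882; d = 1/u = 0.972875
p = (exp((r-q)*dt) - d) / (u - d) = 0.560286
Discount per step: exp(-r*dt) = 0.996319
Stock lattice S(k, i) with i counting down-moves:
  k=0: S(0,0) = 21.9300
  k=1: S(1,0) = 22.5414; S(1,1) = 21.3351
  k=2: S(2,0) = 23.1699; S(2,1) = 21.9300; S(2,2) = 20.7564
  k=3: S(3,0) = 23.8160; S(3,1) = 22.5414; S(3,2) = 21.3351; S(3,3) = 20.1934
  k=4: S(4,0) = 24.4800; S(4,1) = 23.1699; S(4,2) = 21.9300; S(4,3) = 20.7564; S(4,4) = 19.6456
Terminal payoffs V(N, i) = max(K - S_T, 0):
  V(4,0) = 0.000000; V(4,1) = 0.000000; V(4,2) = 0.000000; V(4,3) = 0.000000; V(4,4) = 0.074357
Backward induction: V(k, i) = exp(-r*dt) * [p * V(k+1, i) + (1-p) * V(k+1, i+1)].
  V(3,0) = exp(-r*dt) * [p*0.000000 + (1-p)*0.000000] = 0.000000
  V(3,1) = exp(-r*dt) * [p*0.000000 + (1-p)*0.000000] = 0.000000
  V(3,2) = exp(-r*dt) * [p*0.000000 + (1-p)*0.000000] = 0.000000
  V(3,3) = exp(-r*dt) * [p*0.000000 + (1-p)*0.074357] = 0.032576
  V(2,0) = exp(-r*dt) * [p*0.000000 + (1-p)*0.000000] = 0.000000
  V(2,1) = exp(-r*dt) * [p*0.000000 + (1-p)*0.000000] = 0.000000
  V(2,2) = exp(-r*dt) * [p*0.000000 + (1-p)*0.032576] = 0.014271
  V(1,0) = exp(-r*dt) * [p*0.000000 + (1-p)*0.000000] = 0.000000
  V(1,1) = exp(-r*dt) * [p*0.000000 + (1-p)*0.014271] = 0.006252
  V(0,0) = exp(-r*dt) * [p*0.000000 + (1-p)*0.006252] = 0.002739

Answer: Price = V(0,0) = 0.0027


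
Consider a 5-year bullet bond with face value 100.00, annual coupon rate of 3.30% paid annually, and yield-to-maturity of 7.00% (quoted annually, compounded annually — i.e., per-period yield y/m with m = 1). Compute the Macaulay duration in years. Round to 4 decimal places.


Answer: Macaulay duration = 4.6594 years

Derivation:
Coupon per period c = face * coupon_rate / m = 3.300000
Periods per year m = 1; per-period yield y/m = 0.070000
Number of cashflows N = 5
Cashflows (t years, CF_t, discount factor 1/(1+y/m)^(m*t), PV):
  t = 1.0000: CF_t = 3.300000, DF = 0.934579, PV = 3.084112
  t = 2.0000: CF_t = 3.300000, DF = 0.873439, PV = 2.882348
  t = 3.0000: CF_t = 3.300000, DF = 0.816298, PV = 2.693783
  t = 4.0000: CF_t = 3.300000, DF = 0.762895, PV = 2.517554
  t = 5.0000: CF_t = 103.300000, DF = 0.712986, PV = 73.651472
Price P = sum_t PV_t = 84.829269
Macaulay numerator sum_t t * PV_t:
  t * PV_t at t = 1.0000: 3.084112
  t * PV_t at t = 2.0000: 5.764696
  t * PV_t at t = 3.0000: 8.081349
  t * PV_t at t = 4.0000: 10.070217
  t * PV_t at t = 5.0000: 368.257362
Macaulay duration D = (sum_t t * PV_t) / P = 395.257735 / 84.829269 = 4.659450


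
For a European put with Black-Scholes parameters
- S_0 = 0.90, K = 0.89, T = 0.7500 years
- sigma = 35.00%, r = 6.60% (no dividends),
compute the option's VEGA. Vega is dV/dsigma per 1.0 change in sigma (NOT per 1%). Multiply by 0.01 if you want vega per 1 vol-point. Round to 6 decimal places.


d1 = 0.3517244253; d2 = 0.0486155340
phi(d1) = 0.3750133818; exp(-qT) = 1.0000000000; exp(-rT) = 0.9517051581
Vega = S * exp(-qT) * phi(d1) * sqrt(T) = 0.9000 * 1.0000000000 * 0.3750133818 * 0.8660254038 = 0.292294

Answer: Vega = 0.292294
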